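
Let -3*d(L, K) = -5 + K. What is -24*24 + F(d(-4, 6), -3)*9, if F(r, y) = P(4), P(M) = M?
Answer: -540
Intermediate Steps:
d(L, K) = 5/3 - K/3 (d(L, K) = -(-5 + K)/3 = 5/3 - K/3)
F(r, y) = 4
-24*24 + F(d(-4, 6), -3)*9 = -24*24 + 4*9 = -576 + 36 = -540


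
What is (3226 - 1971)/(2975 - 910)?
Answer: 251/413 ≈ 0.60775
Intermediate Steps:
(3226 - 1971)/(2975 - 910) = 1255/2065 = 1255*(1/2065) = 251/413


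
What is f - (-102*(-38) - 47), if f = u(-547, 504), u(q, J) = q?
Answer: -4376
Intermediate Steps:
f = -547
f - (-102*(-38) - 47) = -547 - (-102*(-38) - 47) = -547 - (3876 - 47) = -547 - 1*3829 = -547 - 3829 = -4376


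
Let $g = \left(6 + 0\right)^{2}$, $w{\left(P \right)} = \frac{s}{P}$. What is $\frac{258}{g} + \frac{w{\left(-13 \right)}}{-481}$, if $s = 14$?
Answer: $\frac{268963}{37518} \approx 7.1689$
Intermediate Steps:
$w{\left(P \right)} = \frac{14}{P}$
$g = 36$ ($g = 6^{2} = 36$)
$\frac{258}{g} + \frac{w{\left(-13 \right)}}{-481} = \frac{258}{36} + \frac{14 \frac{1}{-13}}{-481} = 258 \cdot \frac{1}{36} + 14 \left(- \frac{1}{13}\right) \left(- \frac{1}{481}\right) = \frac{43}{6} - - \frac{14}{6253} = \frac{43}{6} + \frac{14}{6253} = \frac{268963}{37518}$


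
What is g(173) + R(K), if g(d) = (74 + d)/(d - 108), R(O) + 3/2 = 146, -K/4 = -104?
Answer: 1483/10 ≈ 148.30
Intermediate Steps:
K = 416 (K = -4*(-104) = 416)
R(O) = 289/2 (R(O) = -3/2 + 146 = 289/2)
g(d) = (74 + d)/(-108 + d)
g(173) + R(K) = (74 + 173)/(-108 + 173) + 289/2 = 247/65 + 289/2 = (1/65)*247 + 289/2 = 19/5 + 289/2 = 1483/10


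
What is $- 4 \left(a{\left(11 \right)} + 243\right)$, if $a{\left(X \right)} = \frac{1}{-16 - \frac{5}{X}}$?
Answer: $- \frac{175888}{181} \approx -971.76$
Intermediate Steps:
$- 4 \left(a{\left(11 \right)} + 243\right) = - 4 \left(\left(-1\right) 11 \frac{1}{5 + 16 \cdot 11} + 243\right) = - 4 \left(\left(-1\right) 11 \frac{1}{5 + 176} + 243\right) = - 4 \left(\left(-1\right) 11 \cdot \frac{1}{181} + 243\right) = - 4 \left(- \frac{11}{181} + 243\right) = \left(-4\right) \frac{43972}{181} = - \frac{175888}{181}$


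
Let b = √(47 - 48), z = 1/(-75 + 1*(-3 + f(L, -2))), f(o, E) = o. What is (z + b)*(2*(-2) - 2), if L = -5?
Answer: 6/83 - 6*I ≈ 0.072289 - 6.0*I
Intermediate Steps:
z = -1/83 (z = 1/(-75 + 1*(-3 - 5)) = 1/(-75 + 1*(-8)) = 1/(-75 - 8) = 1/(-83) = -1/83 ≈ -0.012048)
b = I (b = √(-1) = I ≈ 1.0*I)
(z + b)*(2*(-2) - 2) = (-1/83 + I)*(2*(-2) - 2) = (-1/83 + I)*(-4 - 2) = (-1/83 + I)*(-6) = 6/83 - 6*I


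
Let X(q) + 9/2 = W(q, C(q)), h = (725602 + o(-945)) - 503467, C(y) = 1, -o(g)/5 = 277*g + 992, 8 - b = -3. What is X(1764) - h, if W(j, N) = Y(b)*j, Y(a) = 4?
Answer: -3037897/2 ≈ -1.5189e+6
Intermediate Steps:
b = 11 (b = 8 - 1*(-3) = 8 + 3 = 11)
o(g) = -4960 - 1385*g (o(g) = -5*(277*g + 992) = -5*(992 + 277*g) = -4960 - 1385*g)
h = 1526000 (h = (725602 + (-4960 - 1385*(-945))) - 503467 = (725602 + (-4960 + 1308825)) - 503467 = (725602 + 1303865) - 503467 = 2029467 - 503467 = 1526000)
W(j, N) = 4*j
X(q) = -9/2 + 4*q
X(1764) - h = (-9/2 + 4*1764) - 1*1526000 = (-9/2 + 7056) - 1526000 = 14103/2 - 1526000 = -3037897/2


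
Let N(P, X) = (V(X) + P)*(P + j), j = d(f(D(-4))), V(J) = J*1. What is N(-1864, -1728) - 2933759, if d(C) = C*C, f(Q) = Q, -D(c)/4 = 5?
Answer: 2324929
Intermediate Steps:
D(c) = -20 (D(c) = -4*5 = -20)
d(C) = C²
V(J) = J
j = 400 (j = (-20)² = 400)
N(P, X) = (400 + P)*(P + X) (N(P, X) = (X + P)*(P + 400) = (P + X)*(400 + P) = (400 + P)*(P + X))
N(-1864, -1728) - 2933759 = ((-1864)² + 400*(-1864) + 400*(-1728) - 1864*(-1728)) - 2933759 = (3474496 - 745600 - 691200 + 3220992) - 2933759 = 5258688 - 2933759 = 2324929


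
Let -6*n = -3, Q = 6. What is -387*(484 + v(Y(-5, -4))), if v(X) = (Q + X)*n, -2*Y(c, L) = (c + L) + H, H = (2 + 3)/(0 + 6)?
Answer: -1514073/8 ≈ -1.8926e+5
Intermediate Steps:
n = ½ (n = -⅙*(-3) = ½ ≈ 0.50000)
H = ⅚ (H = 5/6 = 5*(⅙) = ⅚ ≈ 0.83333)
Y(c, L) = -5/12 - L/2 - c/2 (Y(c, L) = -((c + L) + ⅚)/2 = -((L + c) + ⅚)/2 = -(⅚ + L + c)/2 = -5/12 - L/2 - c/2)
v(X) = 3 + X/2 (v(X) = (6 + X)*(½) = 3 + X/2)
-387*(484 + v(Y(-5, -4))) = -387*(484 + (3 + (-5/12 - ½*(-4) - ½*(-5))/2)) = -387*(484 + (3 + (-5/12 + 2 + 5/2)/2)) = -387*(484 + (3 + (½)*(49/12))) = -387*(484 + (3 + 49/24)) = -387*(484 + 121/24) = -387*11737/24 = -1514073/8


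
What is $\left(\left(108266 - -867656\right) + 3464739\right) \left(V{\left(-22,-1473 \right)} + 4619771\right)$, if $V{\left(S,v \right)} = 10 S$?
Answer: $20513859963211$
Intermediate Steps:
$\left(\left(108266 - -867656\right) + 3464739\right) \left(V{\left(-22,-1473 \right)} + 4619771\right) = \left(\left(108266 - -867656\right) + 3464739\right) \left(10 \left(-22\right) + 4619771\right) = \left(\left(108266 + 867656\right) + 3464739\right) \left(-220 + 4619771\right) = \left(975922 + 3464739\right) 4619551 = 4440661 \cdot 4619551 = 20513859963211$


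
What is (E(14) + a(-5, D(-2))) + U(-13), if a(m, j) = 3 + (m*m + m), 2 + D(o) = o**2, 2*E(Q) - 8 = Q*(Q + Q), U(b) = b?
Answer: 210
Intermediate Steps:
E(Q) = 4 + Q**2 (E(Q) = 4 + (Q*(Q + Q))/2 = 4 + (Q*(2*Q))/2 = 4 + (2*Q**2)/2 = 4 + Q**2)
D(o) = -2 + o**2
a(m, j) = 3 + m + m**2 (a(m, j) = 3 + (m**2 + m) = 3 + (m + m**2) = 3 + m + m**2)
(E(14) + a(-5, D(-2))) + U(-13) = ((4 + 14**2) + (3 - 5 + (-5)**2)) - 13 = ((4 + 196) + (3 - 5 + 25)) - 13 = (200 + 23) - 13 = 223 - 13 = 210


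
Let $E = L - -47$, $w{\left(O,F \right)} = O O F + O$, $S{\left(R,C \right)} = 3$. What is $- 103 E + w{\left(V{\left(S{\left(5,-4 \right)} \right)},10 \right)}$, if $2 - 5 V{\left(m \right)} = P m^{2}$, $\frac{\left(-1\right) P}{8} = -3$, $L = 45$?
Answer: $\frac{43998}{5} \approx 8799.6$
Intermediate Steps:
$P = 24$ ($P = \left(-8\right) \left(-3\right) = 24$)
$V{\left(m \right)} = \frac{2}{5} - \frac{24 m^{2}}{5}$
$w{\left(O,F \right)} = O + F O^{2}$ ($w{\left(O,F \right)} = O^{2} F + O = F O^{2} + O = O + F O^{2}$)
$E = 92$ ($E = 45 - -47 = 45 + 47 = 92$)
$- 103 E + w{\left(V{\left(S{\left(5,-4 \right)} \right)},10 \right)} = \left(-103\right) 92 + \left(\frac{2}{5} - \frac{24 \cdot 3^{2}}{5}\right) \left(1 + 10 \left(\frac{2}{5} - \frac{24 \cdot 3^{2}}{5}\right)\right) = -9476 + \left(\frac{2}{5} - \frac{216}{5}\right) \left(1 + 10 \left(\frac{2}{5} - \frac{216}{5}\right)\right) = -9476 - \frac{214 \left(1 + 10 \left(- \frac{214}{5}\right)\right)}{5} = -9476 - \frac{214 \left(1 - 428\right)}{5} = -9476 - - \frac{91378}{5} = -9476 + \frac{91378}{5} = \frac{43998}{5}$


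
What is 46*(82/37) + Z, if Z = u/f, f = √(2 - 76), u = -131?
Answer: 3772/37 + 131*I*√74/74 ≈ 101.95 + 15.228*I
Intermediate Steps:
f = I*√74 (f = √(-74) = I*√74 ≈ 8.6023*I)
Z = 131*I*√74/74 (Z = -131*(-I*√74/74) = -(-131)*I*√74/74 = 131*I*√74/74 ≈ 15.228*I)
46*(82/37) + Z = 46*(82/37) + 131*I*√74/74 = 3772/37 + 131*I*√74/74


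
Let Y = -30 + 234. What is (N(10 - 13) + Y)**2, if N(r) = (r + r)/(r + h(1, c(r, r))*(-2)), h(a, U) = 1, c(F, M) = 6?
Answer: 1052676/25 ≈ 42107.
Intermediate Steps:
Y = 204
N(r) = 2*r/(-2 + r) (N(r) = (r + r)/(r + 1*(-2)) = (2*r)/(r - 2) = (2*r)/(-2 + r) = 2*r/(-2 + r))
(N(10 - 13) + Y)**2 = (2*(10 - 13)/(-2 + (10 - 13)) + 204)**2 = (2*(-3)/(-2 - 3) + 204)**2 = (2*(-3)/(-5) + 204)**2 = (2*(-3)*(-1/5) + 204)**2 = (6/5 + 204)**2 = (1026/5)**2 = 1052676/25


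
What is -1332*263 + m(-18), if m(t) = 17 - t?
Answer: -350281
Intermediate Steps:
-1332*263 + m(-18) = -1332*263 + (17 - 1*(-18)) = -350316 + (17 + 18) = -350316 + 35 = -350281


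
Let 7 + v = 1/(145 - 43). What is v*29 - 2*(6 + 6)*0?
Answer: -20677/102 ≈ -202.72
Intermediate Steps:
v = -713/102 (v = -7 + 1/(145 - 43) = -7 + 1/102 = -713/102 ≈ -6.9902)
v*29 - 2*(6 + 6)*0 = -713/102*29 - 2*(6 + 6)*0 = -20677/102 - 2*12*0 = -20677/102 - 24*0 = -20677/102 + 0 = -20677/102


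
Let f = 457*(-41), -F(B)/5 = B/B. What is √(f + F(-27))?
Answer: I*√18742 ≈ 136.9*I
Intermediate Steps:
F(B) = -5 (F(B) = -5*B/B = -5*1 = -5)
f = -18737
√(f + F(-27)) = √(-18737 - 5) = √(-18742) = I*√18742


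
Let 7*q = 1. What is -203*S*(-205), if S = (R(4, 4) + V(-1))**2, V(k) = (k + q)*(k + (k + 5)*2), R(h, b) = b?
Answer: 166460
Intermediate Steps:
q = 1/7 (q = (1/7)*1 = 1/7 ≈ 0.14286)
V(k) = (10 + 3*k)*(1/7 + k) (V(k) = (k + 1/7)*(k + (k + 5)*2) = (1/7 + k)*(k + (5 + k)*2) = (1/7 + k)*(k + (10 + 2*k)) = (1/7 + k)*(10 + 3*k) = (10 + 3*k)*(1/7 + k))
S = 4 (S = (4 + (10/7 + 3*(-1)**2 + (73/7)*(-1)))**2 = (4 + (10/7 + 3*1 - 73/7))**2 = (4 + (10/7 + 3 - 73/7))**2 = (4 - 6)**2 = (-2)**2 = 4)
-203*S*(-205) = -203*4*(-205) = -812*(-205) = 166460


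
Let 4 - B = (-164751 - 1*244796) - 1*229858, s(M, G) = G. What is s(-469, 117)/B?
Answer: 117/639409 ≈ 0.00018298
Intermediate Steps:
B = 639409 (B = 4 - ((-164751 - 1*244796) - 1*229858) = 4 - ((-164751 - 244796) - 229858) = 4 - (-409547 - 229858) = 4 - 1*(-639405) = 4 + 639405 = 639409)
s(-469, 117)/B = 117/639409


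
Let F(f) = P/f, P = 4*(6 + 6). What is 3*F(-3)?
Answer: -48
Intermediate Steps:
P = 48 (P = 4*12 = 48)
F(f) = 48/f
3*F(-3) = 3*(48/(-3)) = 3*(48*(-1/3)) = 3*(-16) = -48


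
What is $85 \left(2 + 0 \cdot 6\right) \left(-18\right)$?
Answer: $-3060$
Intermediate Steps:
$85 \left(2 + 0 \cdot 6\right) \left(-18\right) = 85 \left(2 + 0\right) \left(-18\right) = 85 \cdot 2 \left(-18\right) = 85 \left(-36\right) = -3060$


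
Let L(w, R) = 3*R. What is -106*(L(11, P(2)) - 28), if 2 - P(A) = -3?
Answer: 1378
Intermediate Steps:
P(A) = 5 (P(A) = 2 - 1*(-3) = 2 + 3 = 5)
-106*(L(11, P(2)) - 28) = -106*(3*5 - 28) = -106*(15 - 28) = -106*(-13) = 1378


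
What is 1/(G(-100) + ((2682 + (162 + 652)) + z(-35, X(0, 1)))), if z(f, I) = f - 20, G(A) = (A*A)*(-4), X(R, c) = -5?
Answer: -1/36559 ≈ -2.7353e-5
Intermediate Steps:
G(A) = -4*A² (G(A) = A²*(-4) = -4*A²)
z(f, I) = -20 + f
1/(G(-100) + ((2682 + (162 + 652)) + z(-35, X(0, 1)))) = 1/(-4*(-100)² + ((2682 + (162 + 652)) + (-20 - 35))) = 1/(-4*10000 + ((2682 + 814) - 55)) = 1/(-40000 + (3496 - 55)) = 1/(-40000 + 3441) = 1/(-36559) = -1/36559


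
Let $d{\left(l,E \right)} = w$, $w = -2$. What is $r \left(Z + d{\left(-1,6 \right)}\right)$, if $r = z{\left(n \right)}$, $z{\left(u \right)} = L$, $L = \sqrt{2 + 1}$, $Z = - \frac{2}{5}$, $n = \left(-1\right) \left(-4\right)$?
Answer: $- \frac{12 \sqrt{3}}{5} \approx -4.1569$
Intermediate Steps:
$d{\left(l,E \right)} = -2$
$n = 4$
$Z = - \frac{2}{5}$ ($Z = \left(-2\right) \frac{1}{5} = - \frac{2}{5} \approx -0.4$)
$L = \sqrt{3} \approx 1.732$
$z{\left(u \right)} = \sqrt{3}$
$r = \sqrt{3} \approx 1.732$
$r \left(Z + d{\left(-1,6 \right)}\right) = \sqrt{3} \left(- \frac{2}{5} - 2\right) = \sqrt{3} \left(- \frac{12}{5}\right) = - \frac{12 \sqrt{3}}{5}$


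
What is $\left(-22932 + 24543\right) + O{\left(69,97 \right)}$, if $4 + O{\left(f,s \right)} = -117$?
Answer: $1490$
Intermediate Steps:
$O{\left(f,s \right)} = -121$ ($O{\left(f,s \right)} = -4 - 117 = -121$)
$\left(-22932 + 24543\right) + O{\left(69,97 \right)} = \left(-22932 + 24543\right) - 121 = 1611 - 121 = 1490$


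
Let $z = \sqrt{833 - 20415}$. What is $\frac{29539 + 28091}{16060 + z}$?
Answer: $\frac{462768900}{128971591} - \frac{28815 i \sqrt{19582}}{128971591} \approx 3.5881 - 0.031265 i$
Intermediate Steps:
$z = i \sqrt{19582}$ ($z = \sqrt{-19582} = i \sqrt{19582} \approx 139.94 i$)
$\frac{29539 + 28091}{16060 + z} = \frac{29539 + 28091}{16060 + i \sqrt{19582}} = \frac{57630}{16060 + i \sqrt{19582}}$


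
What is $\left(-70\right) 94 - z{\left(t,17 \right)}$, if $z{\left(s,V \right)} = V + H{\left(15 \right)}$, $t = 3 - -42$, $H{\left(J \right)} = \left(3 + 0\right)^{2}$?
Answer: $-6606$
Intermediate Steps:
$H{\left(J \right)} = 9$ ($H{\left(J \right)} = 3^{2} = 9$)
$t = 45$ ($t = 3 + 42 = 45$)
$z{\left(s,V \right)} = 9 + V$ ($z{\left(s,V \right)} = V + 9 = 9 + V$)
$\left(-70\right) 94 - z{\left(t,17 \right)} = \left(-70\right) 94 - \left(9 + 17\right) = -6580 - 26 = -6606$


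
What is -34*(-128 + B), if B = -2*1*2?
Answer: 4488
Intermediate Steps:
B = -4 (B = -2*2 = -4)
-34*(-128 + B) = -34*(-128 - 4) = -34*(-132) = 4488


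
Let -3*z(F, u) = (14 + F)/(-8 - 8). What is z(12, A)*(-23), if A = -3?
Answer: -299/24 ≈ -12.458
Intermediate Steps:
z(F, u) = 7/24 + F/48 (z(F, u) = -(14 + F)/(3*(-8 - 8)) = -(14 + F)/(3*(-16)) = -(14 + F)*(-1)/(3*16) = -(-7/8 - F/16)/3 = 7/24 + F/48)
z(12, A)*(-23) = (7/24 + (1/48)*12)*(-23) = (7/24 + ¼)*(-23) = (13/24)*(-23) = -299/24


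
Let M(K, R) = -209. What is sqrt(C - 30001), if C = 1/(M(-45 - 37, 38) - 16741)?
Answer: I*sqrt(344774492778)/3390 ≈ 173.21*I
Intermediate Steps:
C = -1/16950 (C = 1/(-209 - 16741) = 1/(-16950) = -1/16950 ≈ -5.8997e-5)
sqrt(C - 30001) = sqrt(-1/16950 - 30001) = sqrt(-508516951/16950) = I*sqrt(344774492778)/3390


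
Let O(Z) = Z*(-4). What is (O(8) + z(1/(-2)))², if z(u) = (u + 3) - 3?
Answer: 4225/4 ≈ 1056.3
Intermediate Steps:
O(Z) = -4*Z
z(u) = u (z(u) = (3 + u) - 3 = u)
(O(8) + z(1/(-2)))² = (-4*8 + 1/(-2))² = (-32 + 1*(-½))² = (-32 - ½)² = (-65/2)² = 4225/4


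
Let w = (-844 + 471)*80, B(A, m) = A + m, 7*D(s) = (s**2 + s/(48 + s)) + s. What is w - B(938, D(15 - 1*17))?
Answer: -4955303/161 ≈ -30778.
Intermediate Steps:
D(s) = s/7 + s**2/7 + s/(7*(48 + s)) (D(s) = ((s**2 + s/(48 + s)) + s)/7 = (s + s**2 + s/(48 + s))/7 = s/7 + s**2/7 + s/(7*(48 + s)))
w = -29840 (w = -373*80 = -29840)
w - B(938, D(15 - 1*17)) = -29840 - (938 + (15 - 1*17)*(49 + (15 - 1*17)**2 + 49*(15 - 1*17))/(7*(48 + (15 - 1*17)))) = -29840 - (938 + (15 - 17)*(49 + (15 - 17)**2 + 49*(15 - 17))/(7*(48 + (15 - 17)))) = -29840 - (938 + (1/7)*(-2)*(49 + (-2)**2 + 49*(-2))/(48 - 2)) = -29840 - (938 + (1/7)*(-2)*(49 + 4 - 98)/46) = -29840 - (938 + (1/7)*(-2)*(1/46)*(-45)) = -29840 - (938 + 45/161) = -29840 - 1*151063/161 = -29840 - 151063/161 = -4955303/161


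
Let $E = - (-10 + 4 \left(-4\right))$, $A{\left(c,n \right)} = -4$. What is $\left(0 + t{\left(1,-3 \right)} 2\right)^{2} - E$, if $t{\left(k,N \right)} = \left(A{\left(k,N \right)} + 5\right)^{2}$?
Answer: $-22$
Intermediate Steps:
$t{\left(k,N \right)} = 1$ ($t{\left(k,N \right)} = \left(-4 + 5\right)^{2} = 1^{2} = 1$)
$E = 26$ ($E = - (-10 - 16) = \left(-1\right) \left(-26\right) = 26$)
$\left(0 + t{\left(1,-3 \right)} 2\right)^{2} - E = \left(0 + 1 \cdot 2\right)^{2} - 26 = \left(0 + 2\right)^{2} - 26 = 2^{2} - 26 = 4 - 26 = -22$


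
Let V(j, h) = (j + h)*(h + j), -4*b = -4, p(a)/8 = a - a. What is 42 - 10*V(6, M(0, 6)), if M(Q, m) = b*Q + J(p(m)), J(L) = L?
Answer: -318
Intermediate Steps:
p(a) = 0 (p(a) = 8*(a - a) = 8*0 = 0)
b = 1 (b = -¼*(-4) = 1)
M(Q, m) = Q (M(Q, m) = 1*Q + 0 = Q + 0 = Q)
V(j, h) = (h + j)² (V(j, h) = (h + j)*(h + j) = (h + j)²)
42 - 10*V(6, M(0, 6)) = 42 - 10*(0 + 6)² = 42 - 10*6² = 42 - 10*36 = 42 - 360 = -318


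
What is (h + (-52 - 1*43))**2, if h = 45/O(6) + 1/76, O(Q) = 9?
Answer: 46771921/5776 ≈ 8097.6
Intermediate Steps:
h = 381/76 (h = 45/9 + 1/76 = 45*(1/9) + 1*(1/76) = 5 + 1/76 = 381/76 ≈ 5.0132)
(h + (-52 - 1*43))**2 = (381/76 + (-52 - 1*43))**2 = (381/76 + (-52 - 43))**2 = (381/76 - 95)**2 = (-6839/76)**2 = 46771921/5776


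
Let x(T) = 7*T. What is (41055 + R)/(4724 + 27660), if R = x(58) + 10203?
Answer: 3229/2024 ≈ 1.5954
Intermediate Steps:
R = 10609 (R = 7*58 + 10203 = 406 + 10203 = 10609)
(41055 + R)/(4724 + 27660) = (41055 + 10609)/(4724 + 27660) = 51664/32384 = 51664*(1/32384) = 3229/2024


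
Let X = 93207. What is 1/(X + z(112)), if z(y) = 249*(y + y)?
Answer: 1/148983 ≈ 6.7122e-6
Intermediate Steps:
z(y) = 498*y (z(y) = 249*(2*y) = 498*y)
1/(X + z(112)) = 1/(93207 + 498*112) = 1/(93207 + 55776) = 1/148983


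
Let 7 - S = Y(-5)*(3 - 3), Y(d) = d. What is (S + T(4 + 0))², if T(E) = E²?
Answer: 529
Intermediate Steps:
S = 7 (S = 7 - (-5)*(3 - 3) = 7 - (-5)*0 = 7 - 1*0 = 7 + 0 = 7)
(S + T(4 + 0))² = (7 + (4 + 0)²)² = (7 + 4²)² = (7 + 16)² = 23² = 529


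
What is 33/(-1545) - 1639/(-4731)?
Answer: 792044/2436465 ≈ 0.32508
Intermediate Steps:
33/(-1545) - 1639/(-4731) = 33*(-1/1545) - 1639*(-1/4731) = -11/515 + 1639/4731 = 792044/2436465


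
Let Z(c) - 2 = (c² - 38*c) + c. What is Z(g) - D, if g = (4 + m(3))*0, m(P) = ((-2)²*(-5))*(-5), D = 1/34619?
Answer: 69237/34619 ≈ 2.0000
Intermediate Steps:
D = 1/34619 ≈ 2.8886e-5
m(P) = 100 (m(P) = (4*(-5))*(-5) = -20*(-5) = 100)
g = 0 (g = (4 + 100)*0 = 104*0 = 0)
Z(c) = 2 + c² - 37*c (Z(c) = 2 + ((c² - 38*c) + c) = 2 + (c² - 37*c) = 2 + c² - 37*c)
Z(g) - D = (2 + 0² - 37*0) - 1*1/34619 = (2 + 0 + 0) - 1/34619 = 2 - 1/34619 = 69237/34619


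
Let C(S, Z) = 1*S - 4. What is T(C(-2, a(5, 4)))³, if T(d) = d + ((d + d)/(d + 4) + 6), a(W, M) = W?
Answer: 216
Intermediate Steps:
C(S, Z) = -4 + S (C(S, Z) = S - 4 = -4 + S)
T(d) = 6 + d + 2*d/(4 + d) (T(d) = d + ((2*d)/(4 + d) + 6) = d + (2*d/(4 + d) + 6) = d + (6 + 2*d/(4 + d)) = 6 + d + 2*d/(4 + d))
T(C(-2, a(5, 4)))³ = ((24 + (-4 - 2)² + 12*(-4 - 2))/(4 + (-4 - 2)))³ = ((24 + (-6)² + 12*(-6))/(4 - 6))³ = ((24 + 36 - 72)/(-2))³ = (-½*(-12))³ = 6³ = 216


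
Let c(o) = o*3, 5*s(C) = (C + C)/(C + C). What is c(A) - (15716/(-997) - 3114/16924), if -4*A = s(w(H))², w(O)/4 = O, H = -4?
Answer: 6714401129/421830700 ≈ 15.917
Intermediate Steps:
w(O) = 4*O
s(C) = ⅕ (s(C) = ((C + C)/(C + C))/5 = ((2*C)/((2*C)))/5 = ((2*C)*(1/(2*C)))/5 = (⅕)*1 = ⅕)
A = -1/100 (A = -(⅕)²/4 = -¼*1/25 = -1/100 ≈ -0.010000)
c(o) = 3*o
c(A) - (15716/(-997) - 3114/16924) = 3*(-1/100) - (15716/(-997) - 3114/16924) = -3/100 - (15716*(-1/997) - 3114*1/16924) = -3/100 - (-15716/997 - 1557/8462) = -3/100 - 1*(-134541121/8436614) = -3/100 + 134541121/8436614 = 6714401129/421830700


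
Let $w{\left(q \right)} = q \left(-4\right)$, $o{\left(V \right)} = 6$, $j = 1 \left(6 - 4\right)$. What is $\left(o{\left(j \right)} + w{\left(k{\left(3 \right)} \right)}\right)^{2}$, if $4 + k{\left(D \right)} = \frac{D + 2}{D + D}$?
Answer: $\frac{3136}{9} \approx 348.44$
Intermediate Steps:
$k{\left(D \right)} = -4 + \frac{2 + D}{2 D}$ ($k{\left(D \right)} = -4 + \frac{D + 2}{D + D} = -4 + \frac{2 + D}{2 D}$)
$j = 2$ ($j = 1 \cdot 2 = 2$)
$w{\left(q \right)} = - 4 q$
$\left(o{\left(j \right)} + w{\left(k{\left(3 \right)} \right)}\right)^{2} = \left(6 - 4 \left(- \frac{7}{2} + \frac{1}{3}\right)\right)^{2} = \left(6 - - \frac{38}{3}\right)^{2} = \left(6 + \frac{38}{3}\right)^{2} = \left(\frac{56}{3}\right)^{2} = \frac{3136}{9}$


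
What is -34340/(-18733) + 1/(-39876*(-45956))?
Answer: 62929473617773/34328999095248 ≈ 1.8331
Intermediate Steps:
-34340/(-18733) + 1/(-39876*(-45956)) = -34340*(-1/18733) - 1/39876*(-1/45956) = 34340/18733 + 1/1832541456 = 62929473617773/34328999095248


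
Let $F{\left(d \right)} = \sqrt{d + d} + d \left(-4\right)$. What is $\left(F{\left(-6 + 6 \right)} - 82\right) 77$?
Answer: $-6314$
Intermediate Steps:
$F{\left(d \right)} = - 4 d + \sqrt{2} \sqrt{d}$ ($F{\left(d \right)} = \sqrt{2 d} - 4 d = \sqrt{2} \sqrt{d} - 4 d = - 4 d + \sqrt{2} \sqrt{d}$)
$\left(F{\left(-6 + 6 \right)} - 82\right) 77 = \left(\left(- 4 \left(-6 + 6\right) + \sqrt{2} \sqrt{-6 + 6}\right) - 82\right) 77 = \left(\left(\left(-4\right) 0 + \sqrt{2} \sqrt{0}\right) - 82\right) 77 = \left(\left(0 + \sqrt{2} \cdot 0\right) - 82\right) 77 = \left(\left(0 + 0\right) - 82\right) 77 = \left(0 - 82\right) 77 = \left(-82\right) 77 = -6314$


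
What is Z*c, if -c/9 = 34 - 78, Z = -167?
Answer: -66132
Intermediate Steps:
c = 396 (c = -9*(34 - 78) = -9*(-44) = 396)
Z*c = -167*396 = -66132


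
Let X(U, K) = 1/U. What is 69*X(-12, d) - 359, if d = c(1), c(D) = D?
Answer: -1459/4 ≈ -364.75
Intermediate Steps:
d = 1
69*X(-12, d) - 359 = 69/(-12) - 359 = 69*(-1/12) - 359 = -23/4 - 359 = -1459/4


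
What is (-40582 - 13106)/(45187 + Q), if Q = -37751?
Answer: -13422/1859 ≈ -7.2200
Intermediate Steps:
(-40582 - 13106)/(45187 + Q) = (-40582 - 13106)/(45187 - 37751) = -53688/7436 = -53688*1/7436 = -13422/1859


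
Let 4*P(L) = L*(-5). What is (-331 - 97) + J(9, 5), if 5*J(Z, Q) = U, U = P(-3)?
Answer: -1709/4 ≈ -427.25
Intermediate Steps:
P(L) = -5*L/4 (P(L) = (L*(-5))/4 = (-5*L)/4 = -5*L/4)
U = 15/4 (U = -5/4*(-3) = 15/4 ≈ 3.7500)
J(Z, Q) = ¾ (J(Z, Q) = (⅕)*(15/4) = ¾)
(-331 - 97) + J(9, 5) = (-331 - 97) + ¾ = -428 + ¾ = -1709/4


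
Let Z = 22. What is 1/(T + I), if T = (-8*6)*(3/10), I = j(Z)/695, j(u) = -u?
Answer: -139/2006 ≈ -0.069292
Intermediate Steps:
I = -22/695 (I = -1*22/695 = -22*1/695 = -22/695 ≈ -0.031655)
T = -72/5 (T = -144/10 = -48*3/10 = -72/5 ≈ -14.400)
1/(T + I) = 1/(-72/5 - 22/695) = 1/(-2006/139) = -139/2006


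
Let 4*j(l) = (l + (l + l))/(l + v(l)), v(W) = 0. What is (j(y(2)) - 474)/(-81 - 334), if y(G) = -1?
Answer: 1893/1660 ≈ 1.1404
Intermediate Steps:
j(l) = ¾ (j(l) = ((l + (l + l))/(l + 0))/4 = ((l + 2*l)/l)/4 = ((3*l)/l)/4 = (¼)*3 = ¾)
(j(y(2)) - 474)/(-81 - 334) = (¾ - 474)/(-81 - 334) = -1893/4/(-415) = -1893/4*(-1/415) = 1893/1660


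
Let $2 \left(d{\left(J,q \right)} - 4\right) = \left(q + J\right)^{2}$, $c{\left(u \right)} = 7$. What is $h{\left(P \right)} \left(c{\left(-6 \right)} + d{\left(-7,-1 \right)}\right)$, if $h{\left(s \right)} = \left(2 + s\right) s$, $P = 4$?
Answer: $1032$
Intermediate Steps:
$d{\left(J,q \right)} = 4 + \frac{\left(J + q\right)^{2}}{2}$ ($d{\left(J,q \right)} = 4 + \frac{\left(q + J\right)^{2}}{2} = 4 + \frac{\left(J + q\right)^{2}}{2}$)
$h{\left(s \right)} = s \left(2 + s\right)$
$h{\left(P \right)} \left(c{\left(-6 \right)} + d{\left(-7,-1 \right)}\right) = 4 \left(2 + 4\right) \left(7 + \left(4 + \frac{\left(-7 - 1\right)^{2}}{2}\right)\right) = 4 \cdot 6 \left(7 + \left(4 + \frac{\left(-8\right)^{2}}{2}\right)\right) = 24 \left(7 + \left(4 + \frac{1}{2} \cdot 64\right)\right) = 24 \left(7 + \left(4 + 32\right)\right) = 24 \left(7 + 36\right) = 24 \cdot 43 = 1032$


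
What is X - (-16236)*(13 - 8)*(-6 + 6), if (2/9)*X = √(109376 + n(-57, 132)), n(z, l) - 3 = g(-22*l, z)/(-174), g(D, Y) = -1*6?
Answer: 9*√22996942/29 ≈ 1488.3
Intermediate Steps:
g(D, Y) = -6
n(z, l) = 88/29 (n(z, l) = 3 - 6/(-174) = 3 - 6*(-1/174) = 3 + 1/29 = 88/29)
X = 9*√22996942/29 (X = 9*√(109376 + 88/29)/2 = 9*√(3171992/29)/2 = 9*(2*√22996942/29)/2 = 9*√22996942/29 ≈ 1488.3)
X - (-16236)*(13 - 8)*(-6 + 6) = 9*√22996942/29 - (-16236)*(13 - 8)*(-6 + 6) = 9*√22996942/29 - (-16236)*5*0 = 9*√22996942/29 - (-16236)*0 = 9*√22996942/29 - 1*0 = 9*√22996942/29 + 0 = 9*√22996942/29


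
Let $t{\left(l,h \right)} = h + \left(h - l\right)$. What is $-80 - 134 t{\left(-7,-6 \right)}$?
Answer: $590$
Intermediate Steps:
$t{\left(l,h \right)} = - l + 2 h$
$-80 - 134 t{\left(-7,-6 \right)} = -80 - 134 \left(\left(-1\right) \left(-7\right) + 2 \left(-6\right)\right) = -80 - 134 \left(7 - 12\right) = -80 - -670 = -80 + 670 = 590$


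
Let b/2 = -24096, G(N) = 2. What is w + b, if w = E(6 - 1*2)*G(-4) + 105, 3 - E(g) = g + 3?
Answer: -48095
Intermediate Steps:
E(g) = -g (E(g) = 3 - (g + 3) = 3 - (3 + g) = 3 + (-3 - g) = -g)
b = -48192 (b = 2*(-24096) = -48192)
w = 97 (w = -(6 - 1*2)*2 + 105 = -(6 - 2)*2 + 105 = -1*4*2 + 105 = -4*2 + 105 = -8 + 105 = 97)
w + b = 97 - 48192 = -48095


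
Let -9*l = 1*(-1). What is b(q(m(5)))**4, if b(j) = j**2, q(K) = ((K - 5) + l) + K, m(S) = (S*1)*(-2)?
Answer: 6338465731314712576/43046721 ≈ 1.4725e+11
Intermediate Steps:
l = 1/9 (l = -(-1)/9 = -1/9*(-1) = 1/9 ≈ 0.11111)
m(S) = -2*S (m(S) = S*(-2) = -2*S)
q(K) = -44/9 + 2*K (q(K) = ((K - 5) + 1/9) + K = ((-5 + K) + 1/9) + K = (-44/9 + K) + K = -44/9 + 2*K)
b(q(m(5)))**4 = ((-44/9 + 2*(-2*5))**2)**4 = ((-44/9 + 2*(-10))**2)**4 = ((-44/9 - 20)**2)**4 = ((-224/9)**2)**4 = (50176/81)**4 = 6338465731314712576/43046721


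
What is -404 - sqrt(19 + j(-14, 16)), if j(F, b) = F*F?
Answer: -404 - sqrt(215) ≈ -418.66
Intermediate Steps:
j(F, b) = F**2
-404 - sqrt(19 + j(-14, 16)) = -404 - sqrt(19 + (-14)**2) = -404 - sqrt(19 + 196) = -404 - sqrt(215)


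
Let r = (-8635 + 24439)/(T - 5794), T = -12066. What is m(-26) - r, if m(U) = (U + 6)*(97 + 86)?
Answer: -16337949/4465 ≈ -3659.1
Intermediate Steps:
m(U) = 1098 + 183*U (m(U) = (6 + U)*183 = 1098 + 183*U)
r = -3951/4465 (r = (-8635 + 24439)/(-12066 - 5794) = 15804/(-17860) = 15804*(-1/17860) = -3951/4465 ≈ -0.88488)
m(-26) - r = (1098 + 183*(-26)) - 1*(-3951/4465) = (1098 - 4758) + 3951/4465 = -3660 + 3951/4465 = -16337949/4465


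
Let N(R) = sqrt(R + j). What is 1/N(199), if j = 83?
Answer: sqrt(282)/282 ≈ 0.059549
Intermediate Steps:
N(R) = sqrt(83 + R) (N(R) = sqrt(R + 83) = sqrt(83 + R))
1/N(199) = 1/(sqrt(83 + 199)) = 1/(sqrt(282)) = sqrt(282)/282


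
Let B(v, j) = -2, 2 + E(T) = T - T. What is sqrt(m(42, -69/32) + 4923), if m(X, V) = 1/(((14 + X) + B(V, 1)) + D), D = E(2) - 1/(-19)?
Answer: sqrt(4815308474)/989 ≈ 70.164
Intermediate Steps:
E(T) = -2 (E(T) = -2 + (T - T) = -2 + 0 = -2)
D = -37/19 (D = -2 - 1/(-19) = -2 - 1*(-1/19) = -2 + 1/19 = -37/19 ≈ -1.9474)
m(X, V) = 1/(191/19 + X) (m(X, V) = 1/(((14 + X) - 2) - 37/19) = 1/((12 + X) - 37/19) = 1/(191/19 + X))
sqrt(m(42, -69/32) + 4923) = sqrt(19/(191 + 19*42) + 4923) = sqrt(19/(191 + 798) + 4923) = sqrt(19/989 + 4923) = sqrt(4868866/989) = sqrt(4815308474)/989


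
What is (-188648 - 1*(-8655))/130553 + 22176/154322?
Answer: -1777266887/1439085719 ≈ -1.2350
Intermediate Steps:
(-188648 - 1*(-8655))/130553 + 22176/154322 = (-188648 + 8655)*(1/130553) + 22176*(1/154322) = -179993*1/130553 + 1584/11023 = -179993/130553 + 1584/11023 = -1777266887/1439085719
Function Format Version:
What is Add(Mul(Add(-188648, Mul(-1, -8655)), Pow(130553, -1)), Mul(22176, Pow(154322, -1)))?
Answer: Rational(-1777266887, 1439085719) ≈ -1.2350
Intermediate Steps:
Add(Mul(Add(-188648, Mul(-1, -8655)), Pow(130553, -1)), Mul(22176, Pow(154322, -1))) = Add(Mul(Add(-188648, 8655), Rational(1, 130553)), Mul(22176, Rational(1, 154322))) = Add(Mul(-179993, Rational(1, 130553)), Rational(1584, 11023)) = Add(Rational(-179993, 130553), Rational(1584, 11023)) = Rational(-1777266887, 1439085719)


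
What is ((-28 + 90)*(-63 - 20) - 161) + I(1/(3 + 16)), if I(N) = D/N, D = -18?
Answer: -5649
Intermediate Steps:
I(N) = -18/N
((-28 + 90)*(-63 - 20) - 161) + I(1/(3 + 16)) = ((-28 + 90)*(-63 - 20) - 161) - 18/(1/(3 + 16)) = (62*(-83) - 161) - 18/(1/19) = (-5146 - 161) - 18/1/19 = -5307 - 18*19 = -5307 - 342 = -5649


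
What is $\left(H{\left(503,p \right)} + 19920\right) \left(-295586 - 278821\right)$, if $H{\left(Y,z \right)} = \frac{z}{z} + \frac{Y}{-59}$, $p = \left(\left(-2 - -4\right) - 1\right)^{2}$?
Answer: $- \frac{674834022252}{59} \approx -1.1438 \cdot 10^{10}$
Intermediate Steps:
$p = 1$ ($p = \left(\left(-2 + 4\right) - 1\right)^{2} = \left(2 - 1\right)^{2} = 1^{2} = 1$)
$H{\left(Y,z \right)} = 1 - \frac{Y}{59}$ ($H{\left(Y,z \right)} = 1 + Y \left(- \frac{1}{59}\right) = 1 - \frac{Y}{59}$)
$\left(H{\left(503,p \right)} + 19920\right) \left(-295586 - 278821\right) = \left(\left(1 - \frac{503}{59}\right) + 19920\right) \left(-295586 - 278821\right) = \left(\left(1 - \frac{503}{59}\right) + 19920\right) \left(-574407\right) = \left(- \frac{444}{59} + 19920\right) \left(-574407\right) = \frac{1174836}{59} \left(-574407\right) = - \frac{674834022252}{59}$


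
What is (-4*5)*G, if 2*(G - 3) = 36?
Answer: -420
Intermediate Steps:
G = 21 (G = 3 + (1/2)*36 = 3 + 18 = 21)
(-4*5)*G = -4*5*21 = -20*21 = -420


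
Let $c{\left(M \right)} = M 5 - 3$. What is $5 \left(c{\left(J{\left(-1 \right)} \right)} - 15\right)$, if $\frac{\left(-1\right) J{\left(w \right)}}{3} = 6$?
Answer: $-540$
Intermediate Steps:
$J{\left(w \right)} = -18$ ($J{\left(w \right)} = \left(-3\right) 6 = -18$)
$c{\left(M \right)} = -3 + 5 M$ ($c{\left(M \right)} = 5 M - 3 = -3 + 5 M$)
$5 \left(c{\left(J{\left(-1 \right)} \right)} - 15\right) = 5 \left(\left(-3 + 5 \left(-18\right)\right) - 15\right) = 5 \left(\left(-3 - 90\right) - 15\right) = 5 \left(-93 - 15\right) = 5 \left(-108\right) = -540$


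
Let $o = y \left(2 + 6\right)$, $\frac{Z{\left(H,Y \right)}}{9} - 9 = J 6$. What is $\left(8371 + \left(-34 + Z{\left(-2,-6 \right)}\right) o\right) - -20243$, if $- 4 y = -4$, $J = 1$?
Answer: $29422$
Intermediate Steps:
$y = 1$ ($y = \left(- \frac{1}{4}\right) \left(-4\right) = 1$)
$Z{\left(H,Y \right)} = 135$ ($Z{\left(H,Y \right)} = 81 + 9 \cdot 1 \cdot 6 = 81 + 9 \cdot 6 = 81 + 54 = 135$)
$o = 8$ ($o = 1 \left(2 + 6\right) = 1 \cdot 8 = 8$)
$\left(8371 + \left(-34 + Z{\left(-2,-6 \right)}\right) o\right) - -20243 = \left(8371 + \left(-34 + 135\right) 8\right) - -20243 = \left(8371 + 101 \cdot 8\right) + 20243 = \left(8371 + 808\right) + 20243 = 9179 + 20243 = 29422$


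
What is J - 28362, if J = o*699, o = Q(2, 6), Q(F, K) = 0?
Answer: -28362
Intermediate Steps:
o = 0
J = 0 (J = 0*699 = 0)
J - 28362 = 0 - 28362 = -28362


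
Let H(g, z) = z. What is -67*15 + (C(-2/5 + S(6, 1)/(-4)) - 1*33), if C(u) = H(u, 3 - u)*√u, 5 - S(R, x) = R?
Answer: -1038 + 63*I*√15/200 ≈ -1038.0 + 1.22*I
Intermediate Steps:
S(R, x) = 5 - R
C(u) = √u*(3 - u) (C(u) = (3 - u)*√u = √u*(3 - u))
-67*15 + (C(-2/5 + S(6, 1)/(-4)) - 1*33) = -67*15 + (√(-2/5 + (5 - 1*6)/(-4))*(3 - (-2/5 + (5 - 1*6)/(-4))) - 1*33) = -1005 + (√(-2*⅕ + (5 - 6)*(-¼))*(3 - (-2*⅕ + (5 - 6)*(-¼))) - 33) = -1005 + (√(-⅖ - 1*(-¼))*(3 - (-⅖ - 1*(-¼))) - 33) = -1005 + (√(-⅖ + ¼)*(3 - (-⅖ + ¼)) - 33) = -1005 + (√(-3/20)*(3 - 1*(-3/20)) - 33) = -1005 + ((I*√15/10)*(3 + 3/20) - 33) = -1005 + ((I*√15/10)*(63/20) - 33) = -1005 + (63*I*√15/200 - 33) = -1005 + (-33 + 63*I*√15/200) = -1038 + 63*I*√15/200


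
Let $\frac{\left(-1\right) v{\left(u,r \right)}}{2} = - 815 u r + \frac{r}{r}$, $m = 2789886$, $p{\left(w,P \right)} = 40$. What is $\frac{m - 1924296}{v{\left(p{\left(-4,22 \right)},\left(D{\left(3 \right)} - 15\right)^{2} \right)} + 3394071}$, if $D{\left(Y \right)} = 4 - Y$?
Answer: $\frac{865590}{16173269} \approx 0.05352$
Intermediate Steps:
$v{\left(u,r \right)} = -2 + 1630 r u$ ($v{\left(u,r \right)} = - 2 \left(- 815 u r + \frac{r}{r}\right) = - 2 \left(- 815 r u + 1\right) = - 2 \left(1 - 815 r u\right) = -2 + 1630 r u$)
$\frac{m - 1924296}{v{\left(p{\left(-4,22 \right)},\left(D{\left(3 \right)} - 15\right)^{2} \right)} + 3394071} = \frac{2789886 - 1924296}{\left(-2 + 1630 \left(\left(4 - 3\right) - 15\right)^{2} \cdot 40\right) + 3394071} = \frac{865590}{\left(-2 + 1630 \left(\left(4 - 3\right) - 15\right)^{2} \cdot 40\right) + 3394071} = \frac{865590}{\left(-2 + 1630 \left(1 - 15\right)^{2} \cdot 40\right) + 3394071} = \frac{865590}{\left(-2 + 1630 \left(-14\right)^{2} \cdot 40\right) + 3394071} = \frac{865590}{\left(-2 + 1630 \cdot 196 \cdot 40\right) + 3394071} = \frac{865590}{\left(-2 + 12779200\right) + 3394071} = \frac{865590}{12779198 + 3394071} = \frac{865590}{16173269}$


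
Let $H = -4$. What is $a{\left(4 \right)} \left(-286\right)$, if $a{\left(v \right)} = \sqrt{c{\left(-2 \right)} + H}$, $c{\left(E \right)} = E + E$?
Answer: $- 572 i \sqrt{2} \approx - 808.93 i$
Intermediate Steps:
$c{\left(E \right)} = 2 E$
$a{\left(v \right)} = 2 i \sqrt{2}$ ($a{\left(v \right)} = \sqrt{2 \left(-2\right) - 4} = \sqrt{-4 - 4} = \sqrt{-8} = 2 i \sqrt{2}$)
$a{\left(4 \right)} \left(-286\right) = 2 i \sqrt{2} \left(-286\right) = - 572 i \sqrt{2}$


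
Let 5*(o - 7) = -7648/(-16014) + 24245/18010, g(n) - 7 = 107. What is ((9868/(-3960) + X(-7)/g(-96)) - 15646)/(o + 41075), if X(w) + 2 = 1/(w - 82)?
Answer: -125925611470452268/330595184298492993 ≈ -0.38091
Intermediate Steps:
g(n) = 114 (g(n) = 7 + 107 = 114)
X(w) = -2 + 1/(-82 + w) (X(w) = -2 + 1/(w - 82) = -2 + 1/(-82 + w))
o = 1062042481/144206070 (o = 7 + (-7648/(-16014) + 24245/18010)/5 = 7 + (-7648*(-1/16014) + 24245*(1/18010))/5 = 7 + (3824/8007 + 4849/3602)/5 = 7 + (⅕)*(52599991/28841214) = 7 + 52599991/144206070 = 1062042481/144206070 ≈ 7.3648)
((9868/(-3960) + X(-7)/g(-96)) - 15646)/(o + 41075) = ((9868/(-3960) + ((165 - 2*(-7))/(-82 - 7))/114) - 15646)/(1062042481/144206070 + 41075) = ((9868*(-1/3960) + ((165 + 14)/(-89))*(1/114)) - 15646)/(5924326367731/144206070) = ((-2467/990 - 1/89*179*(1/114)) - 15646)*(144206070/5924326367731) = ((-2467/990 - 179/89*1/114) - 15646)*(144206070/5924326367731) = ((-2467/990 - 179/10146) - 15646)*(144206070/5924326367731) = (-2100616/837045 - 15646)*(144206070/5924326367731) = -13098506686/837045*144206070/5924326367731 = -125925611470452268/330595184298492993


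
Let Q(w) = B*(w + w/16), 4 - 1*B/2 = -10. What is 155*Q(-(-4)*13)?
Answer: 239785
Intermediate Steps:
B = 28 (B = 8 - 2*(-10) = 8 + 20 = 28)
Q(w) = 119*w/4 (Q(w) = 28*(w + w/16) = 28*(17*w/16) = 119*w/4)
155*Q(-(-4)*13) = 155*(119*(-(-4)*13)/4) = 155*(119*(-1*(-52))/4) = 155*((119/4)*52) = 155*1547 = 239785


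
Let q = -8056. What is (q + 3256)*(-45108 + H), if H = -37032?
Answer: 394272000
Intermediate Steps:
(q + 3256)*(-45108 + H) = (-8056 + 3256)*(-45108 - 37032) = -4800*(-82140) = 394272000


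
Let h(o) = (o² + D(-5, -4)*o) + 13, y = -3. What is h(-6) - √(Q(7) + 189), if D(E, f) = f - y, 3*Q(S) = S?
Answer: 55 - √1722/3 ≈ 41.168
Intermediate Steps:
Q(S) = S/3
D(E, f) = 3 + f (D(E, f) = f - 1*(-3) = f + 3 = 3 + f)
h(o) = 13 + o² - o (h(o) = (o² + (3 - 4)*o) + 13 = (o² - o) + 13 = 13 + o² - o)
h(-6) - √(Q(7) + 189) = (13 + (-6)² - 1*(-6)) - √((⅓)*7 + 189) = (13 + 36 + 6) - √(7/3 + 189) = 55 - √(574/3) = 55 - √1722/3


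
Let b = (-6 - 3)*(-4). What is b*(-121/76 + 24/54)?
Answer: -785/19 ≈ -41.316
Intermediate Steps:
b = 36 (b = -9*(-4) = 36)
b*(-121/76 + 24/54) = 36*(-121/76 + 24/54) = 36*(-121*1/76 + 24*(1/54)) = 36*(-121/76 + 4/9) = 36*(-785/684) = -785/19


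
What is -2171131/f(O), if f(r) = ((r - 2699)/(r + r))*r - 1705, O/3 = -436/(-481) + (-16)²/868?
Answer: 453232280774/637262905 ≈ 711.22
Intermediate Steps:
O = 376188/104377 (O = 3*(-436/(-481) + (-16)²/868) = 3*(-436*(-1/481) + 256*(1/868)) = 3*(436/481 + 64/217) = 3*(125396/104377) = 376188/104377 ≈ 3.6041)
f(r) = -6109/2 + r/2 (f(r) = ((-2699 + r)/((2*r)))*r - 1705 = ((-2699 + r)*(1/(2*r)))*r - 1705 = ((-2699 + r)/(2*r))*r - 1705 = (-2699/2 + r/2) - 1705 = -6109/2 + r/2)
-2171131/f(O) = -2171131/(-6109/2 + (½)*(376188/104377)) = -2171131/(-6109/2 + 188094/104377) = -2171131/(-637262905/208754) = -2171131*(-208754/637262905) = 453232280774/637262905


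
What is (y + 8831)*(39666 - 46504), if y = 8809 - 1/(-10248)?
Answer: -618068771099/5124 ≈ -1.2062e+8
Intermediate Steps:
y = 90274633/10248 (y = 8809 - 1*(-1/10248) = 8809 + 1/10248 = 90274633/10248 ≈ 8809.0)
(y + 8831)*(39666 - 46504) = (90274633/10248 + 8831)*(39666 - 46504) = (180774721/10248)*(-6838) = -618068771099/5124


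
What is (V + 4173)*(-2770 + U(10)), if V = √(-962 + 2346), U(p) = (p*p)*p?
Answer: -7386210 - 3540*√346 ≈ -7.4521e+6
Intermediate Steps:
U(p) = p³ (U(p) = p²*p = p³)
V = 2*√346 (V = √1384 = 2*√346 ≈ 37.202)
(V + 4173)*(-2770 + U(10)) = (2*√346 + 4173)*(-2770 + 10³) = (4173 + 2*√346)*(-2770 + 1000) = (4173 + 2*√346)*(-1770) = -7386210 - 3540*√346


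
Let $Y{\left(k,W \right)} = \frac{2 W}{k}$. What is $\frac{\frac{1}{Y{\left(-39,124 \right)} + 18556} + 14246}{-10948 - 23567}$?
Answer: $- \frac{2061213859}{4993878708} \approx -0.41275$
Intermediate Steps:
$Y{\left(k,W \right)} = \frac{2 W}{k}$
$\frac{\frac{1}{Y{\left(-39,124 \right)} + 18556} + 14246}{-10948 - 23567} = \frac{\frac{1}{2 \cdot 124 \frac{1}{-39} + 18556} + 14246}{-10948 - 23567} = \frac{\frac{1}{2 \cdot 124 \left(- \frac{1}{39}\right) + 18556} + 14246}{-34515} = \left(\frac{1}{- \frac{248}{39} + 18556} + 14246\right) \left(- \frac{1}{34515}\right) = \left(\frac{1}{\frac{723436}{39}} + 14246\right) \left(- \frac{1}{34515}\right) = \left(\frac{39}{723436} + 14246\right) \left(- \frac{1}{34515}\right) = \frac{10306069295}{723436} \left(- \frac{1}{34515}\right) = - \frac{2061213859}{4993878708}$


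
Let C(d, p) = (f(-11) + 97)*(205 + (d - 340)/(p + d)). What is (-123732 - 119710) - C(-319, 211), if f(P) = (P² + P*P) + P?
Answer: -8442452/27 ≈ -3.1268e+5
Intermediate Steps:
f(P) = P + 2*P² (f(P) = (P² + P²) + P = 2*P² + P = P + 2*P²)
C(d, p) = 67240 + 328*(-340 + d)/(d + p) (C(d, p) = (-11*(1 + 2*(-11)) + 97)*(205 + (d - 340)/(p + d)) = (-11*(1 - 22) + 97)*(205 + (-340 + d)/(d + p)) = (-11*(-21) + 97)*(205 + (-340 + d)/(d + p)) = (231 + 97)*(205 + (-340 + d)/(d + p)) = 328*(205 + (-340 + d)/(d + p)) = 67240 + 328*(-340 + d)/(d + p))
(-123732 - 119710) - C(-319, 211) = (-123732 - 119710) - 328*(-340 + 205*211 + 206*(-319))/(-319 + 211) = -243442 - 328*(-340 + 43255 - 65714)/(-108) = -243442 - 328*(-1)*(-22799)/108 = -243442 - 1*1869518/27 = -243442 - 1869518/27 = -8442452/27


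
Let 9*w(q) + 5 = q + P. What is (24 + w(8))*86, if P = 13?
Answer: 19952/9 ≈ 2216.9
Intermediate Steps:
w(q) = 8/9 + q/9 (w(q) = -5/9 + (q + 13)/9 = -5/9 + (13 + q)/9 = -5/9 + (13/9 + q/9) = 8/9 + q/9)
(24 + w(8))*86 = (24 + (8/9 + (⅑)*8))*86 = (24 + (8/9 + 8/9))*86 = (24 + 16/9)*86 = (232/9)*86 = 19952/9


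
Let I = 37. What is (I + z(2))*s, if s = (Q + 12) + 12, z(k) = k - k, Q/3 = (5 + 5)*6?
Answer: 7548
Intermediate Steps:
Q = 180 (Q = 3*((5 + 5)*6) = 3*(10*6) = 3*60 = 180)
z(k) = 0
s = 204 (s = (180 + 12) + 12 = 192 + 12 = 204)
(I + z(2))*s = (37 + 0)*204 = 37*204 = 7548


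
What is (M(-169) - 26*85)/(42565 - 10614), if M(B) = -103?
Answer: -2313/31951 ≈ -0.072392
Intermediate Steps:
(M(-169) - 26*85)/(42565 - 10614) = (-103 - 26*85)/(42565 - 10614) = (-103 - 2210)/31951 = -2313*1/31951 = -2313/31951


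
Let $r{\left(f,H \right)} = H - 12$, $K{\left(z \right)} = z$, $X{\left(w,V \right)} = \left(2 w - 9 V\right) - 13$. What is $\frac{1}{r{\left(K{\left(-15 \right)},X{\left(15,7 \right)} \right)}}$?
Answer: $- \frac{1}{58} \approx -0.017241$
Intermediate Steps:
$X{\left(w,V \right)} = -13 - 9 V + 2 w$ ($X{\left(w,V \right)} = \left(- 9 V + 2 w\right) - 13 = -13 - 9 V + 2 w$)
$r{\left(f,H \right)} = -12 + H$ ($r{\left(f,H \right)} = H - 12 = -12 + H$)
$\frac{1}{r{\left(K{\left(-15 \right)},X{\left(15,7 \right)} \right)}} = \frac{1}{-12 - 46} = \frac{1}{-58} = - \frac{1}{58}$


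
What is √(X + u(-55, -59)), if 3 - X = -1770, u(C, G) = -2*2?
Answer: √1769 ≈ 42.059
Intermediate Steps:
u(C, G) = -4
X = 1773 (X = 3 - 1*(-1770) = 3 + 1770 = 1773)
√(X + u(-55, -59)) = √(1773 - 4) = √1769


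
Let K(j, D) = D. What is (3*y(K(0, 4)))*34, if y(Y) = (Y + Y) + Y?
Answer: 1224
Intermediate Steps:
y(Y) = 3*Y (y(Y) = 2*Y + Y = 3*Y)
(3*y(K(0, 4)))*34 = (3*(3*4))*34 = (3*12)*34 = 36*34 = 1224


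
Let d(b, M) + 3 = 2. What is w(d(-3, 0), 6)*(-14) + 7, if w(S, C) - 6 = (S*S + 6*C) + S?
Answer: -581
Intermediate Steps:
d(b, M) = -1 (d(b, M) = -3 + 2 = -1)
w(S, C) = 6 + S + S² + 6*C (w(S, C) = 6 + ((S*S + 6*C) + S) = 6 + ((S² + 6*C) + S) = 6 + (S + S² + 6*C) = 6 + S + S² + 6*C)
w(d(-3, 0), 6)*(-14) + 7 = (6 - 1 + (-1)² + 6*6)*(-14) + 7 = (6 - 1 + 1 + 36)*(-14) + 7 = 42*(-14) + 7 = -588 + 7 = -581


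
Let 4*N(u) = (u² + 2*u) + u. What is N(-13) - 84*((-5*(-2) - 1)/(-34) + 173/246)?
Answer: -6047/1394 ≈ -4.3379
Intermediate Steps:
N(u) = u²/4 + 3*u/4 (N(u) = ((u² + 2*u) + u)/4 = (u² + 3*u)/4 = u²/4 + 3*u/4)
N(-13) - 84*((-5*(-2) - 1)/(-34) + 173/246) = (¼)*(-13)*(3 - 13) - 84*((-5*(-2) - 1)/(-34) + 173/246) = (¼)*(-13)*(-10) - 84*((10 - 1)*(-1/34) + 173*(1/246)) = 65/2 - 84*(9*(-1/34) + 173/246) = 65/2 - 84*(-9/34 + 173/246) = 65/2 - 84*917/2091 = 65/2 - 25676/697 = -6047/1394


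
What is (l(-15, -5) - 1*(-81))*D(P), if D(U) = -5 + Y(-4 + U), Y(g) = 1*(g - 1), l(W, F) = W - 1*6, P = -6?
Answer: -960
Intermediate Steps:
l(W, F) = -6 + W (l(W, F) = W - 6 = -6 + W)
Y(g) = -1 + g (Y(g) = 1*(-1 + g) = -1 + g)
D(U) = -10 + U (D(U) = -5 + (-1 + (-4 + U)) = -5 + (-5 + U) = -10 + U)
(l(-15, -5) - 1*(-81))*D(P) = ((-6 - 15) - 1*(-81))*(-10 - 6) = (-21 + 81)*(-16) = 60*(-16) = -960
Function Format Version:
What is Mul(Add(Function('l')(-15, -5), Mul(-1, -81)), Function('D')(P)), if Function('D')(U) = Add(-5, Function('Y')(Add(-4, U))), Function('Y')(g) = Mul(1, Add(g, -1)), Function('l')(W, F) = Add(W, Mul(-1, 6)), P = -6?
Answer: -960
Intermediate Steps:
Function('l')(W, F) = Add(-6, W) (Function('l')(W, F) = Add(W, -6) = Add(-6, W))
Function('Y')(g) = Add(-1, g) (Function('Y')(g) = Mul(1, Add(-1, g)) = Add(-1, g))
Function('D')(U) = Add(-10, U) (Function('D')(U) = Add(-5, Add(-1, Add(-4, U))) = Add(-5, Add(-5, U)) = Add(-10, U))
Mul(Add(Function('l')(-15, -5), Mul(-1, -81)), Function('D')(P)) = Mul(Add(Add(-6, -15), Mul(-1, -81)), Add(-10, -6)) = Mul(Add(-21, 81), -16) = Mul(60, -16) = -960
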